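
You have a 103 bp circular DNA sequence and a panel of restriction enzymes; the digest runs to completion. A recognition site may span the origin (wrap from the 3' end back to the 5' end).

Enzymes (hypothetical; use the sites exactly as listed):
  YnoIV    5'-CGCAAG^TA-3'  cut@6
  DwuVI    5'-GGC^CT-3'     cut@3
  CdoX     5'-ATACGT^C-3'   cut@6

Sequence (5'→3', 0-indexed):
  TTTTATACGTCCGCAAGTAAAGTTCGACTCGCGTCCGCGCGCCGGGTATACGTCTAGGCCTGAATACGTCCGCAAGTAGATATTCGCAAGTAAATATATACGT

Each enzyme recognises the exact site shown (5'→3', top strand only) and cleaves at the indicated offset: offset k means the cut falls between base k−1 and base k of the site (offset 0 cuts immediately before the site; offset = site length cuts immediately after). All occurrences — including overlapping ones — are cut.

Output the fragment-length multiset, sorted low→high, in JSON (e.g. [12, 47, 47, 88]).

Scan for sites:
  YnoIV CGCAAGTA/6: at [11, 70, 84] ⇒ [17, 76, 90]
  DwuVI GGCCT/3: at [56] ⇒ [59]
  CdoX ATACGTC/6: at [4, 47, 63] ⇒ [10, 53, 69]

All cut coordinates (distinct, sorted): [10, 17, 53, 59, 69, 76, 90]

Fragment lengths:
  10→17: 7 bp
  17→53: 36 bp
  53→59: 6 bp
  59→69: 10 bp
  69→76: 7 bp
  76→90: 14 bp
  90→10 (wrap): 103-90+10 = 23 bp

[6,7,7,10,14,23,36]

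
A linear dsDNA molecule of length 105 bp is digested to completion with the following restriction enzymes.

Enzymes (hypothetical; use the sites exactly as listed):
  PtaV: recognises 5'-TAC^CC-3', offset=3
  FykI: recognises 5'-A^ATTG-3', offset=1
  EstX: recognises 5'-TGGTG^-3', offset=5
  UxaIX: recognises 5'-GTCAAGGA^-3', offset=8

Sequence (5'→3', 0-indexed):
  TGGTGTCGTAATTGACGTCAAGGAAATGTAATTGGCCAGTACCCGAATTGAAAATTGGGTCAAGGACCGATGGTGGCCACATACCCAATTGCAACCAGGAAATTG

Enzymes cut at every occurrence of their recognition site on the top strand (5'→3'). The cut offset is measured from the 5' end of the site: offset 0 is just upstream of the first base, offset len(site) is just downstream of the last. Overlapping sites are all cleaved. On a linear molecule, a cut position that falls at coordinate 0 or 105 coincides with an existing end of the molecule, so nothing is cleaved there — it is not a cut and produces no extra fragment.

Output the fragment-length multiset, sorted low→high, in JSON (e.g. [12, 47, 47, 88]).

Per-enzyme occurrences:
  PtaV (TACCC, off=3): starts [39, 81] → cuts [42, 84]
  FykI (AATTG, off=1): starts [9, 29, 45, 52, 86, 100] → cuts [10, 30, 46, 53, 87, 101]
  EstX (TGGTG, off=5): starts [0, 70] → cuts [5, 75]
  UxaIX (GTCAAGGA, off=8): starts [16, 58] → cuts [24, 66]

Pooled cuts: [5, 10, 24, 30, 42, 46, 53, 66, 75, 84, 87, 101]

Fragment lengths:
  [0,5): 5 bp
  [5,10): 5 bp
  [10,24): 14 bp
  [24,30): 6 bp
  [30,42): 12 bp
  [42,46): 4 bp
  [46,53): 7 bp
  [53,66): 13 bp
  [66,75): 9 bp
  [75,84): 9 bp
  [84,87): 3 bp
  [87,101): 14 bp
  [101,105): 4 bp

[3,4,4,5,5,6,7,9,9,12,13,14,14]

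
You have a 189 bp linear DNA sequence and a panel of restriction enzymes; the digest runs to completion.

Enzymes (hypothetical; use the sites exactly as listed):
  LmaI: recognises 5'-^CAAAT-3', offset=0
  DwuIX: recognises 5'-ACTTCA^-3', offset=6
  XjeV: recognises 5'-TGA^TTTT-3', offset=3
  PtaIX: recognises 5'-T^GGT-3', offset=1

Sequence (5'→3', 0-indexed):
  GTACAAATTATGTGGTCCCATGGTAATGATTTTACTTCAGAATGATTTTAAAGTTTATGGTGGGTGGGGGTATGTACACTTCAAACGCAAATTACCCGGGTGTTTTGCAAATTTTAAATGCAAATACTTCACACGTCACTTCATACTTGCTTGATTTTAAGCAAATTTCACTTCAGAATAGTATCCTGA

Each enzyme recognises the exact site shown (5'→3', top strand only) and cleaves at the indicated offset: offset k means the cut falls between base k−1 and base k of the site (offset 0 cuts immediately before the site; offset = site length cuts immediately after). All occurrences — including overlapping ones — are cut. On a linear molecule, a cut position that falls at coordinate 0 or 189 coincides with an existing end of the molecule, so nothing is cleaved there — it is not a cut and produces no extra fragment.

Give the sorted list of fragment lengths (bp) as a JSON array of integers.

Site scan:
  LmaI CAAAT/0: at [3, 87, 107, 120, 161] ⇒ [3, 87, 107, 120, 161]
  DwuIX ACTTCA/6: at [33, 77, 125, 137, 169] ⇒ [39, 83, 131, 143, 175]
  XjeV TGATTTT/3: at [26, 42, 151] ⇒ [29, 45, 154]
  PtaIX TGGT/1: at [12, 20, 57] ⇒ [13, 21, 58]

All cut coordinates (distinct, sorted): [3, 13, 21, 29, 39, 45, 58, 83, 87, 107, 120, 131, 143, 154, 161, 175]

Fragment lengths:
  [0,3): 3 bp
  [3,13): 10 bp
  [13,21): 8 bp
  [21,29): 8 bp
  [29,39): 10 bp
  [39,45): 6 bp
  [45,58): 13 bp
  [58,83): 25 bp
  [83,87): 4 bp
  [87,107): 20 bp
  [107,120): 13 bp
  [120,131): 11 bp
  [131,143): 12 bp
  [143,154): 11 bp
  [154,161): 7 bp
  [161,175): 14 bp
  [175,189): 14 bp

[3,4,6,7,8,8,10,10,11,11,12,13,13,14,14,20,25]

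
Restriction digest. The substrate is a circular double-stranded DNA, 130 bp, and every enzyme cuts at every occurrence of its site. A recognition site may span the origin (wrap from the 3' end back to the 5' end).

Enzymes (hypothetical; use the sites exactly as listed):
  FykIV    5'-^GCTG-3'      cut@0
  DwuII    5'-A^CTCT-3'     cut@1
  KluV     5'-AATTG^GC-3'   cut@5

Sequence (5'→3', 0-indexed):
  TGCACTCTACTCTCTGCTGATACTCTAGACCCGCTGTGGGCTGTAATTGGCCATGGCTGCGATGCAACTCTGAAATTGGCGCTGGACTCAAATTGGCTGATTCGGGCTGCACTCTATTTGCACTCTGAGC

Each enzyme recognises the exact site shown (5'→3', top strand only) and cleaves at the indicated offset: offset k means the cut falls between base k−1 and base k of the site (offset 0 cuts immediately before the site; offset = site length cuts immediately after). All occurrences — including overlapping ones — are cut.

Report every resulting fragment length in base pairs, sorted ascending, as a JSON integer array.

[2,5,6,6,6,6,6,7,7,10,10,10,11,11,12,15]

Site scan:
  FykIV (GCTG, off=0): starts [15, 32, 39, 55, 80, 95, 105, 128] → cuts [15, 32, 39, 55, 80, 95, 105, 128]
  DwuII (ACTCT, off=1): starts [3, 8, 21, 66, 110, 121] → cuts [4, 9, 22, 67, 111, 122]
  KluV (AATTGGC, off=5): starts [44, 73, 90] → cuts [49, 78, 95]

All cut coordinates (distinct, sorted): [4, 9, 15, 22, 32, 39, 49, 55, 67, 78, 80, 95, 105, 111, 122, 128]

Fragments:
  4→9: 5 bp
  9→15: 6 bp
  15→22: 7 bp
  22→32: 10 bp
  32→39: 7 bp
  39→49: 10 bp
  49→55: 6 bp
  55→67: 12 bp
  67→78: 11 bp
  78→80: 2 bp
  80→95: 15 bp
  95→105: 10 bp
  105→111: 6 bp
  111→122: 11 bp
  122→128: 6 bp
  128→4 (wrap): 130-128+4 = 6 bp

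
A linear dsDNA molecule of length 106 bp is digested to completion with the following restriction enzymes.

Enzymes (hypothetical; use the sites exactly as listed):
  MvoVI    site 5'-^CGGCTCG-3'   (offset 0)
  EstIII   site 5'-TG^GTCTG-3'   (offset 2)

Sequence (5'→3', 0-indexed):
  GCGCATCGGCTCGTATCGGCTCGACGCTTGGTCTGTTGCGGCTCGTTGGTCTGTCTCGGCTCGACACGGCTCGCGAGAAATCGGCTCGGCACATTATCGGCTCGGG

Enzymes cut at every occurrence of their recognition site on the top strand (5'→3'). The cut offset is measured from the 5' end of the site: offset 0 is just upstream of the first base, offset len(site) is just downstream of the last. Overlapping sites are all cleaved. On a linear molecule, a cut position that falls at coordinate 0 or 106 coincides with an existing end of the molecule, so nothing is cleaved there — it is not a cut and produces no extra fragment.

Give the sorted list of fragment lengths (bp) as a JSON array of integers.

Per-enzyme occurrences:
  MvoVI (CGGCTCG, off=0): starts [6, 16, 38, 56, 66, 81, 97] → cuts [6, 16, 38, 56, 66, 81, 97]
  EstIII (TGGTCTG, off=2): starts [28, 46] → cuts [30, 48]

All cut coordinates (distinct, sorted): [6, 16, 30, 38, 48, 56, 66, 81, 97]

Fragments:
  [0,6): 6 bp
  [6,16): 10 bp
  [16,30): 14 bp
  [30,38): 8 bp
  [38,48): 10 bp
  [48,56): 8 bp
  [56,66): 10 bp
  [66,81): 15 bp
  [81,97): 16 bp
  [97,106): 9 bp

[6,8,8,9,10,10,10,14,15,16]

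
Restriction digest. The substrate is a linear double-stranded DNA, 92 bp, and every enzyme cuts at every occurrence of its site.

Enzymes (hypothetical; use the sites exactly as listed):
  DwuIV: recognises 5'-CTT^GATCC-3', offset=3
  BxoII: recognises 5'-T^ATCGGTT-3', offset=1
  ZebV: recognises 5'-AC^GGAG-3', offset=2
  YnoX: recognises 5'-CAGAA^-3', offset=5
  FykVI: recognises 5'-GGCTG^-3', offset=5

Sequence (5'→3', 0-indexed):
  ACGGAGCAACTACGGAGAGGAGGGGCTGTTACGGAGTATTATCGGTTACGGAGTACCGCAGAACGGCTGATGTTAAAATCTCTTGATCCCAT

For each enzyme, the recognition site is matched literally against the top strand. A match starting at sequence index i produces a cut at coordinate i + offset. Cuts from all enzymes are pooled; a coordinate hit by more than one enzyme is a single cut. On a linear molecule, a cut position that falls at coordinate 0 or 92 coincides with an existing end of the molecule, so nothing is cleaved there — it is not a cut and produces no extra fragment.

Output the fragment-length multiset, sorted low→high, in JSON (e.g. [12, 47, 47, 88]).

[2,4,6,8,8,9,11,14,15,15]

Scan for sites:
  DwuIV CTTGATCC/3: at [81] ⇒ [84]
  BxoII TATCGGTT/1: at [39] ⇒ [40]
  ZebV ACGGAG/2: at [0, 11, 30, 47] ⇒ [2, 13, 32, 49]
  YnoX CAGAA/5: at [58] ⇒ [63]
  FykVI GGCTG/5: at [23, 64] ⇒ [28, 69]

Pooled cuts: [2, 13, 28, 32, 40, 49, 63, 69, 84]

Fragments:
  [0,2): 2 bp
  [2,13): 11 bp
  [13,28): 15 bp
  [28,32): 4 bp
  [32,40): 8 bp
  [40,49): 9 bp
  [49,63): 14 bp
  [63,69): 6 bp
  [69,84): 15 bp
  [84,92): 8 bp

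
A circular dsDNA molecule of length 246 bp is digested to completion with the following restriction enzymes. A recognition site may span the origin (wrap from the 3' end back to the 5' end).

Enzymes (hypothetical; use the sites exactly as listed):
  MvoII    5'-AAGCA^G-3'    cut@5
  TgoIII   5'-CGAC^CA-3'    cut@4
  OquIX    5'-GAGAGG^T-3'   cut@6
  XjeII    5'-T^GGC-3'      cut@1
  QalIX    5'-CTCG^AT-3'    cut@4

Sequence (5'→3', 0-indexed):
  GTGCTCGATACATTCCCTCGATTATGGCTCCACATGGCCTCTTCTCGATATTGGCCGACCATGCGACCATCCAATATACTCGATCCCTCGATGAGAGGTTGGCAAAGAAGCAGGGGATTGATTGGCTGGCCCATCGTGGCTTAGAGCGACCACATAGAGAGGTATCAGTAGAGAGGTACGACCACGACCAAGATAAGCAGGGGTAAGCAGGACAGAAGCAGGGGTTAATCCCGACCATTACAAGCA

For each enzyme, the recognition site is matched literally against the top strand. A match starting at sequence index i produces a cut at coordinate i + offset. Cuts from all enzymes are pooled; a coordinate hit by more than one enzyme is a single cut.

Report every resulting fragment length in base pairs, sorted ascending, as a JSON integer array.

[2,4,5,5,6,6,7,7,8,8,8,10,10,10,11,11,11,11,12,12,12,13,13,14,15,15]

Per-enzyme occurrences:
  MvoII (AAGCAG, off=5): starts [107, 194, 204, 215, 241] → cuts [0, 112, 199, 209, 220]
  TgoIII (CGACCA, off=4): starts [55, 63, 146, 178, 184, 231] → cuts [59, 67, 150, 182, 188, 235]
  OquIX (GAGAGGT, off=6): starts [92, 156, 170] → cuts [98, 162, 176]
  XjeII (TGGC, off=1): starts [24, 34, 51, 99, 122, 126, 136] → cuts [25, 35, 52, 100, 123, 127, 137]
  QalIX (CTCGAT, off=4): starts [3, 16, 43, 78, 86] → cuts [7, 20, 47, 82, 90]

All cut coordinates (distinct, sorted): [0, 7, 20, 25, 35, 47, 52, 59, 67, 82, 90, 98, 100, 112, 123, 127, 137, 150, 162, 176, 182, 188, 199, 209, 220, 235]

Fragments:
  0→7: 7 bp
  7→20: 13 bp
  20→25: 5 bp
  25→35: 10 bp
  35→47: 12 bp
  47→52: 5 bp
  52→59: 7 bp
  59→67: 8 bp
  67→82: 15 bp
  82→90: 8 bp
  90→98: 8 bp
  98→100: 2 bp
  100→112: 12 bp
  112→123: 11 bp
  123→127: 4 bp
  127→137: 10 bp
  137→150: 13 bp
  150→162: 12 bp
  162→176: 14 bp
  176→182: 6 bp
  182→188: 6 bp
  188→199: 11 bp
  199→209: 10 bp
  209→220: 11 bp
  220→235: 15 bp
  235→0 (wrap): 246-235+0 = 11 bp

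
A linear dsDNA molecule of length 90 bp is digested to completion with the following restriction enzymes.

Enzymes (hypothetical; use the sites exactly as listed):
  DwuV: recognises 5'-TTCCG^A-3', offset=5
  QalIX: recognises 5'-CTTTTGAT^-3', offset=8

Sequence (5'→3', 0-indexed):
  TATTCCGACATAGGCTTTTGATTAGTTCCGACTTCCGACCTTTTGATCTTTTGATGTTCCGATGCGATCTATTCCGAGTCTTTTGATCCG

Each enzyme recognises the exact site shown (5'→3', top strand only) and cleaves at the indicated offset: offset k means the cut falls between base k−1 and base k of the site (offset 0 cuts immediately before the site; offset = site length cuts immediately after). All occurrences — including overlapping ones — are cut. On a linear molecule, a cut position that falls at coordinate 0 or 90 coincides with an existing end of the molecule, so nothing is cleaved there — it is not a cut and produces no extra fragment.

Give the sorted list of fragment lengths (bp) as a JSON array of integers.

[3,6,7,7,8,8,10,11,15,15]

Per-enzyme occurrences:
  DwuV TTCCGA/5: at [2, 25, 32, 56, 71] ⇒ [7, 30, 37, 61, 76]
  QalIX CTTTTGAT/8: at [14, 39, 47, 79] ⇒ [22, 47, 55, 87]

All cut coordinates (distinct, sorted): [7, 22, 30, 37, 47, 55, 61, 76, 87]

Fragments:
  [0,7): 7 bp
  [7,22): 15 bp
  [22,30): 8 bp
  [30,37): 7 bp
  [37,47): 10 bp
  [47,55): 8 bp
  [55,61): 6 bp
  [61,76): 15 bp
  [76,87): 11 bp
  [87,90): 3 bp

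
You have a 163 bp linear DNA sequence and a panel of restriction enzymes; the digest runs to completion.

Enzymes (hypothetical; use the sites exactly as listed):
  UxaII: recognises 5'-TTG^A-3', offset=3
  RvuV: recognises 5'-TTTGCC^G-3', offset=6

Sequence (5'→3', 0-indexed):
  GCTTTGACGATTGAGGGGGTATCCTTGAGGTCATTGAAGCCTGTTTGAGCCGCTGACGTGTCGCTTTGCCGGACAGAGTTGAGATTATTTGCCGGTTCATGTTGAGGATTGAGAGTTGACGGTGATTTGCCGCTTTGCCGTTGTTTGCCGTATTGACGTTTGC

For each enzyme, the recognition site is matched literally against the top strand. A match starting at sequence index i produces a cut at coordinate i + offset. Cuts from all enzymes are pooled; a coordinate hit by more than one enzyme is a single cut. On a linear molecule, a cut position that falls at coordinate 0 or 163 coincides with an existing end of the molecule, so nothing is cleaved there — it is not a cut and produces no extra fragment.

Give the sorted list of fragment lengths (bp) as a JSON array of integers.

Scan for sites:
  UxaII TTGA/3: at [3, 10, 24, 33, 44, 78, 101, 108, 115, 152] ⇒ [6, 13, 27, 36, 47, 81, 104, 111, 118, 155]
  RvuV TTTGCCG/6: at [64, 87, 125, 133, 143] ⇒ [70, 93, 131, 139, 149]

Pooled cuts: [6, 13, 27, 36, 47, 70, 81, 93, 104, 111, 118, 131, 139, 149, 155]

Fragments:
  [0,6): 6 bp
  [6,13): 7 bp
  [13,27): 14 bp
  [27,36): 9 bp
  [36,47): 11 bp
  [47,70): 23 bp
  [70,81): 11 bp
  [81,93): 12 bp
  [93,104): 11 bp
  [104,111): 7 bp
  [111,118): 7 bp
  [118,131): 13 bp
  [131,139): 8 bp
  [139,149): 10 bp
  [149,155): 6 bp
  [155,163): 8 bp

[6,6,7,7,7,8,8,9,10,11,11,11,12,13,14,23]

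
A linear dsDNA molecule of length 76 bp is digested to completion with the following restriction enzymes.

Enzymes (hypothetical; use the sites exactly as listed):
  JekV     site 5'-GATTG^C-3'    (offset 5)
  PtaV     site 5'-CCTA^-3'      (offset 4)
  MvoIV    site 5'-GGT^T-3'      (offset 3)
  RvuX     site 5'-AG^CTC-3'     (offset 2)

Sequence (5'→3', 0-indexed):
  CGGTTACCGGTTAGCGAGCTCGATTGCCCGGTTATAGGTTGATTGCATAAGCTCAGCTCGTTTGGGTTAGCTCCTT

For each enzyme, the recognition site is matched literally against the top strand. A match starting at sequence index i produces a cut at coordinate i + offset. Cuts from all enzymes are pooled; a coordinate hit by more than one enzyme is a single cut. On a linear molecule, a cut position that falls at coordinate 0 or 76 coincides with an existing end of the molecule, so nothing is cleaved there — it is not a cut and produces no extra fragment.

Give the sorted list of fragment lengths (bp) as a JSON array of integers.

[3,4,5,6,6,6,6,7,7,7,8,11]

Per-enzyme occurrences:
  JekV GATTGC/5: at [21, 40] ⇒ [26, 45]
  PtaV (CCTA, off=4): no sites
  MvoIV GGTT/3: at [1, 8, 29, 36, 64] ⇒ [4, 11, 32, 39, 67]
  RvuX AGCTC/2: at [16, 49, 54, 68] ⇒ [18, 51, 56, 70]

All cut coordinates (distinct, sorted): [4, 11, 18, 26, 32, 39, 45, 51, 56, 67, 70]

Fragments:
  [0,4): 4 bp
  [4,11): 7 bp
  [11,18): 7 bp
  [18,26): 8 bp
  [26,32): 6 bp
  [32,39): 7 bp
  [39,45): 6 bp
  [45,51): 6 bp
  [51,56): 5 bp
  [56,67): 11 bp
  [67,70): 3 bp
  [70,76): 6 bp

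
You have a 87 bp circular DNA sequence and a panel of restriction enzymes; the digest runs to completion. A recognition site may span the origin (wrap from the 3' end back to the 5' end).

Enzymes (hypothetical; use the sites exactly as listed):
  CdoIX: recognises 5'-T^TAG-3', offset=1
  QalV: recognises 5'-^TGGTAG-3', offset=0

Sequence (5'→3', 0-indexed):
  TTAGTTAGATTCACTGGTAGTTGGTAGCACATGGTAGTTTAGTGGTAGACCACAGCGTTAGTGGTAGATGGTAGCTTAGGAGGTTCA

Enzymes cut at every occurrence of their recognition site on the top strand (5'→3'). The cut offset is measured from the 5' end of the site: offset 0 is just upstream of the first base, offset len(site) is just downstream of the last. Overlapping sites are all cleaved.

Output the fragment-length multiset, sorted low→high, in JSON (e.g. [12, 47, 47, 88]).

[3,3,4,7,7,8,8,9,10,12,16]

Site scan:
  CdoIX (TTAG, off=1): starts [0, 4, 38, 57, 75] → cuts [1, 5, 39, 58, 76]
  QalV (TGGTAG, off=0): starts [14, 21, 31, 42, 61, 68] → cuts [14, 21, 31, 42, 61, 68]

All cut coordinates (distinct, sorted): [1, 5, 14, 21, 31, 39, 42, 58, 61, 68, 76]

Fragment lengths:
  1→5: 4 bp
  5→14: 9 bp
  14→21: 7 bp
  21→31: 10 bp
  31→39: 8 bp
  39→42: 3 bp
  42→58: 16 bp
  58→61: 3 bp
  61→68: 7 bp
  68→76: 8 bp
  76→1 (wrap): 87-76+1 = 12 bp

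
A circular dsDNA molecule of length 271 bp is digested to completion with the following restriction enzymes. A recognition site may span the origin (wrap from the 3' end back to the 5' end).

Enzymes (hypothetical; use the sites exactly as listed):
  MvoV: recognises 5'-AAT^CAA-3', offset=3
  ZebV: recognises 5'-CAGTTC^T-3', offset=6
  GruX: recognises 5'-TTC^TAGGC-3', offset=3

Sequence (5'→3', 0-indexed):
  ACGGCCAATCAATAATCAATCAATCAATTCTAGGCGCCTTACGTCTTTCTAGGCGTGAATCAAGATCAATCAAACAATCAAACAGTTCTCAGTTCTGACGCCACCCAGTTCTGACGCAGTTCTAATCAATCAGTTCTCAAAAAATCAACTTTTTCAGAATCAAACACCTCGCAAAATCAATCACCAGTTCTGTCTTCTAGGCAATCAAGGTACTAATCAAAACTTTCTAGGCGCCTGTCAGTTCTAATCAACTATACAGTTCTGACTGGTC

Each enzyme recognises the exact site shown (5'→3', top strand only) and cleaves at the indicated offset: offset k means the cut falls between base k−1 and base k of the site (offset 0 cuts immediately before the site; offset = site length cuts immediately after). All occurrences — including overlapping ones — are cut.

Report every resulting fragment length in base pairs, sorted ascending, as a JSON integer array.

[4,4,4,4,6,7,7,7,8,8,9,10,10,10,10,11,11,12,13,14,15,16,17,17,18,19]

Per-enzyme occurrences:
  MvoV (AATCAA, off=3): starts [6, 13, 17, 21, 57, 67, 75, 123, 142, 157, 174, 202, 214, 245] → cuts [9, 16, 20, 24, 60, 70, 78, 126, 145, 160, 177, 205, 217, 248]
  ZebV (CAGTTCT, off=6): starts [82, 89, 105, 116, 130, 184, 238, 256] → cuts [88, 95, 111, 122, 136, 190, 244, 262]
  GruX (TTCTAGGC, off=3): starts [27, 46, 194, 224] → cuts [30, 49, 197, 227]

All cut coordinates (distinct, sorted): [9, 16, 20, 24, 30, 49, 60, 70, 78, 88, 95, 111, 122, 126, 136, 145, 160, 177, 190, 197, 205, 217, 227, 244, 248, 262]

Fragment lengths:
  9→16: 7 bp
  16→20: 4 bp
  20→24: 4 bp
  24→30: 6 bp
  30→49: 19 bp
  49→60: 11 bp
  60→70: 10 bp
  70→78: 8 bp
  78→88: 10 bp
  88→95: 7 bp
  95→111: 16 bp
  111→122: 11 bp
  122→126: 4 bp
  126→136: 10 bp
  136→145: 9 bp
  145→160: 15 bp
  160→177: 17 bp
  177→190: 13 bp
  190→197: 7 bp
  197→205: 8 bp
  205→217: 12 bp
  217→227: 10 bp
  227→244: 17 bp
  244→248: 4 bp
  248→262: 14 bp
  262→9 (wrap): 271-262+9 = 18 bp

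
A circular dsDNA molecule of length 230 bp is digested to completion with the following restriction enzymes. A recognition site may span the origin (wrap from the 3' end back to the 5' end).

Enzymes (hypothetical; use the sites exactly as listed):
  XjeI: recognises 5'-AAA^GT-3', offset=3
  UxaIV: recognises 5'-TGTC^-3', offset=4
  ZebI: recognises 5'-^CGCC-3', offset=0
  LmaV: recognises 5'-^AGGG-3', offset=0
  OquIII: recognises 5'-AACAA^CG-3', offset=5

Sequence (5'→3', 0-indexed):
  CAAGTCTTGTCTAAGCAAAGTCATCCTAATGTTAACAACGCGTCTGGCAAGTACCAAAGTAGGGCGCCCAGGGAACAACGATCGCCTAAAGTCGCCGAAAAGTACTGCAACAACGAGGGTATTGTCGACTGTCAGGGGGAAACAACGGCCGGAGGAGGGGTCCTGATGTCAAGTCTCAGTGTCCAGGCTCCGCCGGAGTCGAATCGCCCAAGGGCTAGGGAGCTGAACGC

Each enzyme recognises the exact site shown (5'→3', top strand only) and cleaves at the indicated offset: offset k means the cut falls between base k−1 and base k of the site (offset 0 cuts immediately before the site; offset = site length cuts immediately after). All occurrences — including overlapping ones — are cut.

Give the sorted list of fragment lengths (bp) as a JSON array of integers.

Per-enzyme occurrences:
  XjeI (AAAGT, off=3): starts [16, 55, 87, 98] → cuts [19, 58, 90, 101]
  UxaIV (TGTC, off=4): starts [7, 122, 129, 166, 179] → cuts [11, 126, 133, 170, 183]
  ZebI (CGCC, off=0): starts [64, 82, 92, 190, 204, 227] → cuts [64, 82, 92, 190, 204, 227]
  LmaV (AGGG, off=0): starts [60, 69, 115, 133, 155, 210, 216] → cuts [60, 69, 115, 133, 155, 210, 216]
  OquIII (AACAACG, off=5): starts [33, 73, 108, 140] → cuts [38, 78, 113, 145]

Pooled cuts: [11, 19, 38, 58, 60, 64, 69, 78, 82, 90, 92, 101, 113, 115, 126, 133, 145, 155, 170, 183, 190, 204, 210, 216, 227]

Fragments:
  11→19: 8 bp
  19→38: 19 bp
  38→58: 20 bp
  58→60: 2 bp
  60→64: 4 bp
  64→69: 5 bp
  69→78: 9 bp
  78→82: 4 bp
  82→90: 8 bp
  90→92: 2 bp
  92→101: 9 bp
  101→113: 12 bp
  113→115: 2 bp
  115→126: 11 bp
  126→133: 7 bp
  133→145: 12 bp
  145→155: 10 bp
  155→170: 15 bp
  170→183: 13 bp
  183→190: 7 bp
  190→204: 14 bp
  204→210: 6 bp
  210→216: 6 bp
  216→227: 11 bp
  227→11 (wrap): 230-227+11 = 14 bp

[2,2,2,4,4,5,6,6,7,7,8,8,9,9,10,11,11,12,12,13,14,14,15,19,20]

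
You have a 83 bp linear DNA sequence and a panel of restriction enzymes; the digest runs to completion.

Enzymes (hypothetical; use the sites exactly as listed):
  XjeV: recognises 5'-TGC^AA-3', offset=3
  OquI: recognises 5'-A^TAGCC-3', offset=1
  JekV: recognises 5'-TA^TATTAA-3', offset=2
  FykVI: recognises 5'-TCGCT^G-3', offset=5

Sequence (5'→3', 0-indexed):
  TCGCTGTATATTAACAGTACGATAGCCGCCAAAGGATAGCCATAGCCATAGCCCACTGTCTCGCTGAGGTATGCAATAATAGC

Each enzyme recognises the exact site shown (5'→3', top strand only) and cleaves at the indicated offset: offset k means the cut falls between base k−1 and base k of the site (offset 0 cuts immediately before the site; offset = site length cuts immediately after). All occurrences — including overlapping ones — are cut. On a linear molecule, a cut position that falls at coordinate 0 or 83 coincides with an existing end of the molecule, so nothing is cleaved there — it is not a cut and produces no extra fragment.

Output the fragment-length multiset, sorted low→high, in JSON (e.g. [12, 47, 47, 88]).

Scan for sites:
  XjeV (TGCAA, off=3): starts [71] → cuts [74]
  OquI (ATAGCC, off=1): starts [21, 35, 41, 47] → cuts [22, 36, 42, 48]
  JekV (TATATTAA, off=2): starts [6] → cuts [8]
  FykVI (TCGCTG, off=5): starts [0, 60] → cuts [5, 65]

All cut coordinates (distinct, sorted): [5, 8, 22, 36, 42, 48, 65, 74]

Fragment lengths:
  [0,5): 5 bp
  [5,8): 3 bp
  [8,22): 14 bp
  [22,36): 14 bp
  [36,42): 6 bp
  [42,48): 6 bp
  [48,65): 17 bp
  [65,74): 9 bp
  [74,83): 9 bp

[3,5,6,6,9,9,14,14,17]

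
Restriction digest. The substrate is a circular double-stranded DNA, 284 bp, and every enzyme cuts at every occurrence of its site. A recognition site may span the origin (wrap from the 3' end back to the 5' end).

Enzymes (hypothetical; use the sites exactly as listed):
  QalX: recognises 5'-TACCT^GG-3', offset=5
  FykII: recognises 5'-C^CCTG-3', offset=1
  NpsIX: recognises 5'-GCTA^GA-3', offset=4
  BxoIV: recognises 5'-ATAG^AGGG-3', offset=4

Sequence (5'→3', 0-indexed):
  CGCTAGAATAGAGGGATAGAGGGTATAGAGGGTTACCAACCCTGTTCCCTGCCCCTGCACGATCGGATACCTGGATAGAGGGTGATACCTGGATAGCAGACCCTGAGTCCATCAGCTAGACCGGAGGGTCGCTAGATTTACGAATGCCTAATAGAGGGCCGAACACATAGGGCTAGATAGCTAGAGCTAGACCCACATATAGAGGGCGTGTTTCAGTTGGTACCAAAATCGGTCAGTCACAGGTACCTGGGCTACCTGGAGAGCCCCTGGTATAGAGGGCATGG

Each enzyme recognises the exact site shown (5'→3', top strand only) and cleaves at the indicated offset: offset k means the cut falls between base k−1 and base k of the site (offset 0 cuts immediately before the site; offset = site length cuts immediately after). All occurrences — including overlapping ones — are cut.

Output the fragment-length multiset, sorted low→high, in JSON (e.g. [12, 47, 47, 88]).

Scan for sites:
  QalX (TACCTGG, off=5): starts [67, 85, 243, 252] → cuts [72, 90, 248, 257]
  FykII (CCCTG, off=1): starts [39, 46, 52, 100, 264] → cuts [40, 47, 53, 101, 265]
  NpsIX (GCTAGA, off=4): starts [1, 114, 130, 171, 179, 185] → cuts [5, 118, 134, 175, 183, 189]
  BxoIV (ATAGAGGG, off=4): starts [7, 15, 24, 74, 150, 198, 271] → cuts [11, 19, 28, 78, 154, 202, 275]

All cut coordinates (distinct, sorted): [5, 11, 19, 28, 40, 47, 53, 72, 78, 90, 101, 118, 134, 154, 175, 183, 189, 202, 248, 257, 265, 275]

Fragments:
  5→11: 6 bp
  11→19: 8 bp
  19→28: 9 bp
  28→40: 12 bp
  40→47: 7 bp
  47→53: 6 bp
  53→72: 19 bp
  72→78: 6 bp
  78→90: 12 bp
  90→101: 11 bp
  101→118: 17 bp
  118→134: 16 bp
  134→154: 20 bp
  154→175: 21 bp
  175→183: 8 bp
  183→189: 6 bp
  189→202: 13 bp
  202→248: 46 bp
  248→257: 9 bp
  257→265: 8 bp
  265→275: 10 bp
  275→5 (wrap): 284-275+5 = 14 bp

[6,6,6,6,7,8,8,8,9,9,10,11,12,12,13,14,16,17,19,20,21,46]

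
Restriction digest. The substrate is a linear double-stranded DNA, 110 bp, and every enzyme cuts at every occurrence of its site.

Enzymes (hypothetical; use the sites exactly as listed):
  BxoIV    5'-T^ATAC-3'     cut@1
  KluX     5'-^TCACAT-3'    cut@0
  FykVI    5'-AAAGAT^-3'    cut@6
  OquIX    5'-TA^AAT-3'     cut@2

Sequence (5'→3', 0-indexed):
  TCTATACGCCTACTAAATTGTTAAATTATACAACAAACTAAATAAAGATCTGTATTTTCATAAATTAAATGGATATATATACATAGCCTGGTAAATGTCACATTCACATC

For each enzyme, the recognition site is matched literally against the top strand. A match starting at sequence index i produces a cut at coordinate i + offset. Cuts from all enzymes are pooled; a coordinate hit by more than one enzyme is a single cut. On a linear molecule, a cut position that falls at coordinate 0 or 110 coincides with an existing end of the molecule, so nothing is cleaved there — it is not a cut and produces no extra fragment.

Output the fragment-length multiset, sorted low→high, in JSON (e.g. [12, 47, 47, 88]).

Site scan:
  BxoIV (TATAC, off=1): starts [2, 26, 77] → cuts [3, 27, 78]
  KluX (TCACAT, off=0): starts [97, 103] → cuts [97, 103]
  FykVI (AAAGAT, off=6): starts [43] → cuts [49]
  OquIX (TAAAT, off=2): starts [13, 21, 38, 60, 65, 91] → cuts [15, 23, 40, 62, 67, 93]

All cut coordinates (distinct, sorted): [3, 15, 23, 27, 40, 49, 62, 67, 78, 93, 97, 103]

Fragments:
  [0,3): 3 bp
  [3,15): 12 bp
  [15,23): 8 bp
  [23,27): 4 bp
  [27,40): 13 bp
  [40,49): 9 bp
  [49,62): 13 bp
  [62,67): 5 bp
  [67,78): 11 bp
  [78,93): 15 bp
  [93,97): 4 bp
  [97,103): 6 bp
  [103,110): 7 bp

[3,4,4,5,6,7,8,9,11,12,13,13,15]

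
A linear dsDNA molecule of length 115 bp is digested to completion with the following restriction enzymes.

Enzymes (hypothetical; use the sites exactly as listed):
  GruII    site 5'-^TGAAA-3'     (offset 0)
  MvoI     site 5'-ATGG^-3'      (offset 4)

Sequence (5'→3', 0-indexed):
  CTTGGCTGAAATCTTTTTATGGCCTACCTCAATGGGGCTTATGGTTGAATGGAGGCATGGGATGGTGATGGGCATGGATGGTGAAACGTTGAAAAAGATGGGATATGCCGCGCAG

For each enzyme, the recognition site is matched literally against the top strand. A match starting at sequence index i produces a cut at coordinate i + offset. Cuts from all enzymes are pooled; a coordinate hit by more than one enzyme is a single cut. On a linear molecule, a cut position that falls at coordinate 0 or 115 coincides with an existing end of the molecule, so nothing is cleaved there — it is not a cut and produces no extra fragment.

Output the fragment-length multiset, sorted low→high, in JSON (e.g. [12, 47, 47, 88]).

[4,5,6,6,6,8,8,8,9,12,13,14,16]

Site scan:
  GruII (TGAAA, off=0): starts [6, 81, 89] → cuts [6, 81, 89]
  MvoI (ATGG, off=4): starts [18, 31, 40, 48, 56, 61, 67, 73, 77, 97] → cuts [22, 35, 44, 52, 60, 65, 71, 77, 81, 101]

All cut coordinates (distinct, sorted): [6, 22, 35, 44, 52, 60, 65, 71, 77, 81, 89, 101]

Fragment lengths:
  [0,6): 6 bp
  [6,22): 16 bp
  [22,35): 13 bp
  [35,44): 9 bp
  [44,52): 8 bp
  [52,60): 8 bp
  [60,65): 5 bp
  [65,71): 6 bp
  [71,77): 6 bp
  [77,81): 4 bp
  [81,89): 8 bp
  [89,101): 12 bp
  [101,115): 14 bp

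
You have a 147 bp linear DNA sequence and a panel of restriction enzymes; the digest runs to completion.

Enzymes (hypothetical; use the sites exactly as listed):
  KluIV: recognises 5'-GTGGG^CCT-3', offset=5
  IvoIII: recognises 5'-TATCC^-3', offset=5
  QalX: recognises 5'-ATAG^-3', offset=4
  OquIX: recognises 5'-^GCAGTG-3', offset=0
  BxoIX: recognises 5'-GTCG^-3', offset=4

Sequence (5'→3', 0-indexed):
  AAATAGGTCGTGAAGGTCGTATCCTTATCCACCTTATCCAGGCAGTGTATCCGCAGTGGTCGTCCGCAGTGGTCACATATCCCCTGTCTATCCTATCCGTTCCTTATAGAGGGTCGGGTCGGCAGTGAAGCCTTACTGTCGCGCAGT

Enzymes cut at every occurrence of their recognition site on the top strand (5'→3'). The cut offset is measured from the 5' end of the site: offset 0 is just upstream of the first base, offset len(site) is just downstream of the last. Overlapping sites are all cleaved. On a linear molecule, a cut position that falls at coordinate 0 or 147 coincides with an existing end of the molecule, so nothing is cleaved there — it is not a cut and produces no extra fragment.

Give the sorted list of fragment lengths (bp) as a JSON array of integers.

[2,3,4,5,5,5,6,6,6,7,9,9,10,11,11,11,17,20]

Site scan:
  KluIV (GTGGGCCT, off=5): no sites
  IvoIII (TATCC, off=5): starts [19, 25, 34, 47, 77, 88, 93] → cuts [24, 30, 39, 52, 82, 93, 98]
  QalX (ATAG, off=4): starts [2, 105] → cuts [6, 109]
  OquIX (GCAGTG, off=0): starts [41, 52, 65, 121] → cuts [41, 52, 65, 121]
  BxoIX (GTCG, off=4): starts [6, 15, 58, 112, 117, 137] → cuts [10, 19, 62, 116, 121, 141]

Pooled cuts: [6, 10, 19, 24, 30, 39, 41, 52, 62, 65, 82, 93, 98, 109, 116, 121, 141]

Fragments:
  [0,6): 6 bp
  [6,10): 4 bp
  [10,19): 9 bp
  [19,24): 5 bp
  [24,30): 6 bp
  [30,39): 9 bp
  [39,41): 2 bp
  [41,52): 11 bp
  [52,62): 10 bp
  [62,65): 3 bp
  [65,82): 17 bp
  [82,93): 11 bp
  [93,98): 5 bp
  [98,109): 11 bp
  [109,116): 7 bp
  [116,121): 5 bp
  [121,141): 20 bp
  [141,147): 6 bp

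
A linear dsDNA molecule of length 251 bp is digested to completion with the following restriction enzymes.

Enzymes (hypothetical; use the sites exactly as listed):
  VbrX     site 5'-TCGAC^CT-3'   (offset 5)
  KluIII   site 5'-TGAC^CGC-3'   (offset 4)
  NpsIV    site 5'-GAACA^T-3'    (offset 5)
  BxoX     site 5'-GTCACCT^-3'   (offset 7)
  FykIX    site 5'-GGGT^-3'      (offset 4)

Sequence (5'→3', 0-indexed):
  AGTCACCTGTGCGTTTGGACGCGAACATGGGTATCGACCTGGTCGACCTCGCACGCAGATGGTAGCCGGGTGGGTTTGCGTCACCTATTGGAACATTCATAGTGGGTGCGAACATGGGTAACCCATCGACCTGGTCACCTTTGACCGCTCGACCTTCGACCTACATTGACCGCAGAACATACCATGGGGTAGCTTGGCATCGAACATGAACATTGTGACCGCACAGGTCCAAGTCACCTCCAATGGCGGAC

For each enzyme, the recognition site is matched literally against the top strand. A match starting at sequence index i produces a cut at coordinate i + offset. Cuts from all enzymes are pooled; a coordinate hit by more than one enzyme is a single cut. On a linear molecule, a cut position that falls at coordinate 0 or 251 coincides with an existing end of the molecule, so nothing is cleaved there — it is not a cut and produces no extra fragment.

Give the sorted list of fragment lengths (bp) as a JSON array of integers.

Per-enzyme occurrences:
  VbrX (TCGACCT, off=5): starts [33, 42, 125, 148, 155] → cuts [38, 47, 130, 153, 160]
  KluIII (TGACCGC, off=4): starts [141, 166, 215] → cuts [145, 170, 219]
  NpsIV (GAACAT, off=5): starts [22, 90, 109, 174, 201, 207] → cuts [27, 95, 114, 179, 206, 212]
  BxoX (GTCACCT, off=7): starts [1, 79, 133, 232] → cuts [8, 86, 140, 239]
  FykIX (GGGT, off=4): starts [28, 67, 71, 103, 115, 186] → cuts [32, 71, 75, 107, 119, 190]

All cut coordinates (distinct, sorted): [8, 27, 32, 38, 47, 71, 75, 86, 95, 107, 114, 119, 130, 140, 145, 153, 160, 170, 179, 190, 206, 212, 219, 239]

Fragment lengths:
  [0,8): 8 bp
  [8,27): 19 bp
  [27,32): 5 bp
  [32,38): 6 bp
  [38,47): 9 bp
  [47,71): 24 bp
  [71,75): 4 bp
  [75,86): 11 bp
  [86,95): 9 bp
  [95,107): 12 bp
  [107,114): 7 bp
  [114,119): 5 bp
  [119,130): 11 bp
  [130,140): 10 bp
  [140,145): 5 bp
  [145,153): 8 bp
  [153,160): 7 bp
  [160,170): 10 bp
  [170,179): 9 bp
  [179,190): 11 bp
  [190,206): 16 bp
  [206,212): 6 bp
  [212,219): 7 bp
  [219,239): 20 bp
  [239,251): 12 bp

[4,5,5,5,6,6,7,7,7,8,8,9,9,9,10,10,11,11,11,12,12,16,19,20,24]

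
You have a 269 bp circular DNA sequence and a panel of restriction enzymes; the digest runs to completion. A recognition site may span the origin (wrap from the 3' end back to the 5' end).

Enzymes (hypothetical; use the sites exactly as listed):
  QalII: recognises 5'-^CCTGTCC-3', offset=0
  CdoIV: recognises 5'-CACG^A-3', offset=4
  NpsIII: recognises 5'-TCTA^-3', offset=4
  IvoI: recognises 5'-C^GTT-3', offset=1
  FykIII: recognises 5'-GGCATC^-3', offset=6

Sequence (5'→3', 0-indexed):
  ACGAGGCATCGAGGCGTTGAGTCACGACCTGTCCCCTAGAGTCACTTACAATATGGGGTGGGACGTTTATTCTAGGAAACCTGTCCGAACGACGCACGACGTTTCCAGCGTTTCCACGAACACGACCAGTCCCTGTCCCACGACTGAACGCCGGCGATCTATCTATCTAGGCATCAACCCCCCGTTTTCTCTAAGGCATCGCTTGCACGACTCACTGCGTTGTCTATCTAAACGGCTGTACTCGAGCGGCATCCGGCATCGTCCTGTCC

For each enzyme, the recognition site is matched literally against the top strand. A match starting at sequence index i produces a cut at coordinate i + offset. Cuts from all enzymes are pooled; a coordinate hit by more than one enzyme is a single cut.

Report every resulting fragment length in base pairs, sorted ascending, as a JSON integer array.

Site scan:
  QalII CCTGTCC/0: at [27, 79, 131, 262] ⇒ [27, 79, 131, 262]
  CdoIV CACGA/4: at [22, 94, 114, 120, 138, 205, 268] ⇒ [3, 26, 98, 118, 124, 142, 209]
  NpsIII TCTA/4: at [70, 157, 161, 165, 189, 222, 226] ⇒ [74, 161, 165, 169, 193, 226, 230]
  IvoI CGTT/1: at [14, 63, 99, 108, 182, 217] ⇒ [15, 64, 100, 109, 183, 218]
  FykIII GGCATC/6: at [4, 169, 194, 247, 254] ⇒ [10, 175, 200, 253, 260]

Pooled cuts: [3, 10, 15, 26, 27, 64, 74, 79, 98, 100, 109, 118, 124, 131, 142, 161, 165, 169, 175, 183, 193, 200, 209, 218, 226, 230, 253, 260, 262]

Fragments:
  3→10: 7 bp
  10→15: 5 bp
  15→26: 11 bp
  26→27: 1 bp
  27→64: 37 bp
  64→74: 10 bp
  74→79: 5 bp
  79→98: 19 bp
  98→100: 2 bp
  100→109: 9 bp
  109→118: 9 bp
  118→124: 6 bp
  124→131: 7 bp
  131→142: 11 bp
  142→161: 19 bp
  161→165: 4 bp
  165→169: 4 bp
  169→175: 6 bp
  175→183: 8 bp
  183→193: 10 bp
  193→200: 7 bp
  200→209: 9 bp
  209→218: 9 bp
  218→226: 8 bp
  226→230: 4 bp
  230→253: 23 bp
  253→260: 7 bp
  260→262: 2 bp
  262→3 (wrap): 269-262+3 = 10 bp

[1,2,2,4,4,4,5,5,6,6,7,7,7,7,8,8,9,9,9,9,10,10,10,11,11,19,19,23,37]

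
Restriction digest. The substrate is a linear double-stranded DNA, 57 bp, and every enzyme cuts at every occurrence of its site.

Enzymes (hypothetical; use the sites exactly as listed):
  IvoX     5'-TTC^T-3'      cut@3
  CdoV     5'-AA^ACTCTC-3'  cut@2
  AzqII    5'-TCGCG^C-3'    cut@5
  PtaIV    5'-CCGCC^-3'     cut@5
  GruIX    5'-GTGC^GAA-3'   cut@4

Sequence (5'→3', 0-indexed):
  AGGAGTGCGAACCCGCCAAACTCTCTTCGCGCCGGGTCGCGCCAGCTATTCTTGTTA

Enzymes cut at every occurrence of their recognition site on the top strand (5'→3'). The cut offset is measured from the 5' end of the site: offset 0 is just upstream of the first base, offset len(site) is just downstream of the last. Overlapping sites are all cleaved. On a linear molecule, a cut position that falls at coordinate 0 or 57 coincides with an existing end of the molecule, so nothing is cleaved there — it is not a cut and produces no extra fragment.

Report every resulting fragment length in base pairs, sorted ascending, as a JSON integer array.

[2,6,8,9,10,10,12]

Scan for sites:
  IvoX TTCT/3: at [48] ⇒ [51]
  CdoV AAACTCTC/2: at [17] ⇒ [19]
  AzqII TCGCGC/5: at [26, 36] ⇒ [31, 41]
  PtaIV CCGCC/5: at [12] ⇒ [17]
  GruIX GTGCGAA/4: at [4] ⇒ [8]

All cut coordinates (distinct, sorted): [8, 17, 19, 31, 41, 51]

Fragment lengths:
  [0,8): 8 bp
  [8,17): 9 bp
  [17,19): 2 bp
  [19,31): 12 bp
  [31,41): 10 bp
  [41,51): 10 bp
  [51,57): 6 bp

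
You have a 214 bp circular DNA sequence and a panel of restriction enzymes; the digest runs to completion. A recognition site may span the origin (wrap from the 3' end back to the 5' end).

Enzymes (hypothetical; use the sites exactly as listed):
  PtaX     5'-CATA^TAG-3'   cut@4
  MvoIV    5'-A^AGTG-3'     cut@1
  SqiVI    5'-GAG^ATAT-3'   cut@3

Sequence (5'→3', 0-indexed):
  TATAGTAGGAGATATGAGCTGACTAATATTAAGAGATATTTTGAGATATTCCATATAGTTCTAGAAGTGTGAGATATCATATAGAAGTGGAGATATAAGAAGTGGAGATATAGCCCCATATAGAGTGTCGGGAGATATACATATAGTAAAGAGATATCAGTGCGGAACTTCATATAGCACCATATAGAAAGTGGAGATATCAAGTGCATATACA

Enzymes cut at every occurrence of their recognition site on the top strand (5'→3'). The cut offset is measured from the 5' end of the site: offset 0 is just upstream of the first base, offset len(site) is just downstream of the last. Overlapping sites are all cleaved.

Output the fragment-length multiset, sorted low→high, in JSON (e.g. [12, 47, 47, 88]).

[4,5,6,7,7,7,8,8,8,9,9,10,10,10,10,10,13,14,14,21,24]

Per-enzyme occurrences:
  PtaX (CATATAG, off=4): starts [51, 77, 116, 139, 170, 180, 212] → cuts [2, 55, 81, 120, 143, 174, 184]
  MvoIV (AAGTG, off=1): starts [64, 84, 99, 188, 201] → cuts [65, 85, 100, 189, 202]
  SqiVI (GAGATAT, off=3): starts [8, 32, 42, 70, 89, 104, 131, 150, 193] → cuts [11, 35, 45, 73, 92, 107, 134, 153, 196]

All cut coordinates (distinct, sorted): [2, 11, 35, 45, 55, 65, 73, 81, 85, 92, 100, 107, 120, 134, 143, 153, 174, 184, 189, 196, 202]

Fragments:
  2→11: 9 bp
  11→35: 24 bp
  35→45: 10 bp
  45→55: 10 bp
  55→65: 10 bp
  65→73: 8 bp
  73→81: 8 bp
  81→85: 4 bp
  85→92: 7 bp
  92→100: 8 bp
  100→107: 7 bp
  107→120: 13 bp
  120→134: 14 bp
  134→143: 9 bp
  143→153: 10 bp
  153→174: 21 bp
  174→184: 10 bp
  184→189: 5 bp
  189→196: 7 bp
  196→202: 6 bp
  202→2 (wrap): 214-202+2 = 14 bp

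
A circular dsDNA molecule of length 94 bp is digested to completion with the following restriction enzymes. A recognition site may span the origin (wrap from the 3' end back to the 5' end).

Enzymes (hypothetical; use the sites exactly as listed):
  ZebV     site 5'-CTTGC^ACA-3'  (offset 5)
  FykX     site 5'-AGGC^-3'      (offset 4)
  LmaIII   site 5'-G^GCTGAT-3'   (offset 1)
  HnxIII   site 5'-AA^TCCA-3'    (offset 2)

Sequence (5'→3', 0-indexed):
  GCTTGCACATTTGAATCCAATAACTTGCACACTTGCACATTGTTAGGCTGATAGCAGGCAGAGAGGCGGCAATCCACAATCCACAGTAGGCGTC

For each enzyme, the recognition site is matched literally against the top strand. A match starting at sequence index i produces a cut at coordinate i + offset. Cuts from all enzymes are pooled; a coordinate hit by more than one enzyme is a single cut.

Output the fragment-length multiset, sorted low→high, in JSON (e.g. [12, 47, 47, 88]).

[2,5,7,8,8,9,9,10,11,12,13]

Scan for sites:
  ZebV CTTGCACA/5: at [1, 23, 31] ⇒ [6, 28, 36]
  FykX AGGC/4: at [44, 55, 63, 87] ⇒ [48, 59, 67, 91]
  LmaIII GGCTGAT/1: at [45] ⇒ [46]
  HnxIII AATCCA/2: at [13, 70, 77] ⇒ [15, 72, 79]

Pooled cuts: [6, 15, 28, 36, 46, 48, 59, 67, 72, 79, 91]

Fragments:
  6→15: 9 bp
  15→28: 13 bp
  28→36: 8 bp
  36→46: 10 bp
  46→48: 2 bp
  48→59: 11 bp
  59→67: 8 bp
  67→72: 5 bp
  72→79: 7 bp
  79→91: 12 bp
  91→6 (wrap): 94-91+6 = 9 bp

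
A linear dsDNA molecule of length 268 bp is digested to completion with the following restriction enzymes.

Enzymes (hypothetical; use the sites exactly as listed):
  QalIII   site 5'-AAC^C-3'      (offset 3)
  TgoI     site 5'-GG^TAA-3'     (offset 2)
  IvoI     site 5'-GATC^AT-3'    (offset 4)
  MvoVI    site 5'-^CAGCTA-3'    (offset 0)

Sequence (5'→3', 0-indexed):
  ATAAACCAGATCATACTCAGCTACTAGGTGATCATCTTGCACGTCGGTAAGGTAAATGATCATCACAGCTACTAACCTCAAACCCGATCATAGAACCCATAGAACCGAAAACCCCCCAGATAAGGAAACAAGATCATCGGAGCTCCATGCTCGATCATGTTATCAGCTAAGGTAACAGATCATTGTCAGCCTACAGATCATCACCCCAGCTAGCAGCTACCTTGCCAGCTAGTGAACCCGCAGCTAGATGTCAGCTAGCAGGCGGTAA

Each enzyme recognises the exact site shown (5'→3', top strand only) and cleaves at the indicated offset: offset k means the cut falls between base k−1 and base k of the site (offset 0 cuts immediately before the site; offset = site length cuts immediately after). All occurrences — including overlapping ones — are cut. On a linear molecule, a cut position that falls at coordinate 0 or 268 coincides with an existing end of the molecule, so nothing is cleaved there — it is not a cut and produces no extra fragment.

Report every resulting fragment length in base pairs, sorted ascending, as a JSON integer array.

[3,3,4,5,5,6,6,6,7,7,7,7,7,7,9,9,9,9,11,11,12,12,14,14,16,18,21,23]

Per-enzyme occurrences:
  QalIII AACC/3: at [3, 73, 80, 93, 102, 109, 234] ⇒ [6, 76, 83, 96, 105, 112, 237]
  TgoI GGTAA/2: at [45, 50, 170, 263] ⇒ [47, 52, 172, 265]
  IvoI GATCAT/4: at [8, 29, 57, 85, 131, 152, 177, 195] ⇒ [12, 33, 61, 89, 135, 156, 181, 199]
  MvoVI CAGCTA/0: at [17, 65, 163, 206, 213, 225, 240, 251] ⇒ [17, 65, 163, 206, 213, 225, 240, 251]

Pooled cuts: [6, 12, 17, 33, 47, 52, 61, 65, 76, 83, 89, 96, 105, 112, 135, 156, 163, 172, 181, 199, 206, 213, 225, 237, 240, 251, 265]

Fragment lengths:
  [0,6): 6 bp
  [6,12): 6 bp
  [12,17): 5 bp
  [17,33): 16 bp
  [33,47): 14 bp
  [47,52): 5 bp
  [52,61): 9 bp
  [61,65): 4 bp
  [65,76): 11 bp
  [76,83): 7 bp
  [83,89): 6 bp
  [89,96): 7 bp
  [96,105): 9 bp
  [105,112): 7 bp
  [112,135): 23 bp
  [135,156): 21 bp
  [156,163): 7 bp
  [163,172): 9 bp
  [172,181): 9 bp
  [181,199): 18 bp
  [199,206): 7 bp
  [206,213): 7 bp
  [213,225): 12 bp
  [225,237): 12 bp
  [237,240): 3 bp
  [240,251): 11 bp
  [251,265): 14 bp
  [265,268): 3 bp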